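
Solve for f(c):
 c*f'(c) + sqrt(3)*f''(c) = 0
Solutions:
 f(c) = C1 + C2*erf(sqrt(2)*3^(3/4)*c/6)


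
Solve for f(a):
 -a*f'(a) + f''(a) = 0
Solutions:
 f(a) = C1 + C2*erfi(sqrt(2)*a/2)


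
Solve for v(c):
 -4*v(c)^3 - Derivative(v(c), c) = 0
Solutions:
 v(c) = -sqrt(2)*sqrt(-1/(C1 - 4*c))/2
 v(c) = sqrt(2)*sqrt(-1/(C1 - 4*c))/2


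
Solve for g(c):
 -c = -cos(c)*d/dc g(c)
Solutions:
 g(c) = C1 + Integral(c/cos(c), c)


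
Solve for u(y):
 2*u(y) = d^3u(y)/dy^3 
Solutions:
 u(y) = C3*exp(2^(1/3)*y) + (C1*sin(2^(1/3)*sqrt(3)*y/2) + C2*cos(2^(1/3)*sqrt(3)*y/2))*exp(-2^(1/3)*y/2)


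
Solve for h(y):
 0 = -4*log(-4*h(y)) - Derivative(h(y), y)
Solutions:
 Integral(1/(log(-_y) + 2*log(2)), (_y, h(y)))/4 = C1 - y


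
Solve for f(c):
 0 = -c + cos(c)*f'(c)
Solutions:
 f(c) = C1 + Integral(c/cos(c), c)


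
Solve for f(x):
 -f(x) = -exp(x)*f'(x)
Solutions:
 f(x) = C1*exp(-exp(-x))


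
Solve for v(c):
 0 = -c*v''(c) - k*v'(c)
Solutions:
 v(c) = C1 + c^(1 - re(k))*(C2*sin(log(c)*Abs(im(k))) + C3*cos(log(c)*im(k)))


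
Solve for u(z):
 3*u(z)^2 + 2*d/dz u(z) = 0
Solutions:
 u(z) = 2/(C1 + 3*z)


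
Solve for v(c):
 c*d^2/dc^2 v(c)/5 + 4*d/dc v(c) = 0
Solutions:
 v(c) = C1 + C2/c^19


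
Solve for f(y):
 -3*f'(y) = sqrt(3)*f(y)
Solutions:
 f(y) = C1*exp(-sqrt(3)*y/3)


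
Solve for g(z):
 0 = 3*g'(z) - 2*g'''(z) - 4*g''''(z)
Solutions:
 g(z) = C1 + C2*exp(-z*((9*sqrt(79) + 80)^(-1/3) + 2 + (9*sqrt(79) + 80)^(1/3))/12)*sin(sqrt(3)*z*(-(9*sqrt(79) + 80)^(1/3) + (9*sqrt(79) + 80)^(-1/3))/12) + C3*exp(-z*((9*sqrt(79) + 80)^(-1/3) + 2 + (9*sqrt(79) + 80)^(1/3))/12)*cos(sqrt(3)*z*(-(9*sqrt(79) + 80)^(1/3) + (9*sqrt(79) + 80)^(-1/3))/12) + C4*exp(z*(-1 + (9*sqrt(79) + 80)^(-1/3) + (9*sqrt(79) + 80)^(1/3))/6)


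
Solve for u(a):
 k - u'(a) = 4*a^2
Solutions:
 u(a) = C1 - 4*a^3/3 + a*k


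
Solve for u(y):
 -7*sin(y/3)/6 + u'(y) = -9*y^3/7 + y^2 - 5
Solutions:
 u(y) = C1 - 9*y^4/28 + y^3/3 - 5*y - 7*cos(y/3)/2


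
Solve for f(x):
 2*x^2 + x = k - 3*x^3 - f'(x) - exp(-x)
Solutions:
 f(x) = C1 + k*x - 3*x^4/4 - 2*x^3/3 - x^2/2 + exp(-x)


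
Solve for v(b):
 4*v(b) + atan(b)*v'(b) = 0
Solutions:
 v(b) = C1*exp(-4*Integral(1/atan(b), b))


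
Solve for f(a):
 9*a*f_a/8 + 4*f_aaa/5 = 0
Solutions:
 f(a) = C1 + Integral(C2*airyai(-90^(1/3)*a/4) + C3*airybi(-90^(1/3)*a/4), a)


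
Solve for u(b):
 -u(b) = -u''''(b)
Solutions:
 u(b) = C1*exp(-b) + C2*exp(b) + C3*sin(b) + C4*cos(b)


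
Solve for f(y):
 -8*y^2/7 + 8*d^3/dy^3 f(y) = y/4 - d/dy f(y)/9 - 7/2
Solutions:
 f(y) = C1 + C2*sin(sqrt(2)*y/12) + C3*cos(sqrt(2)*y/12) + 24*y^3/7 + 9*y^2/8 - 21177*y/14


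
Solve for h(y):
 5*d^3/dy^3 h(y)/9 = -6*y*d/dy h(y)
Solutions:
 h(y) = C1 + Integral(C2*airyai(-3*2^(1/3)*5^(2/3)*y/5) + C3*airybi(-3*2^(1/3)*5^(2/3)*y/5), y)


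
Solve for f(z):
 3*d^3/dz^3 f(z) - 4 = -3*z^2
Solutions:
 f(z) = C1 + C2*z + C3*z^2 - z^5/60 + 2*z^3/9


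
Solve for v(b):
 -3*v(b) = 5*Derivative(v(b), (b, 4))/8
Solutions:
 v(b) = (C1*sin(5^(3/4)*6^(1/4)*b/5) + C2*cos(5^(3/4)*6^(1/4)*b/5))*exp(-5^(3/4)*6^(1/4)*b/5) + (C3*sin(5^(3/4)*6^(1/4)*b/5) + C4*cos(5^(3/4)*6^(1/4)*b/5))*exp(5^(3/4)*6^(1/4)*b/5)


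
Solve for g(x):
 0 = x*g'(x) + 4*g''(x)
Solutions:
 g(x) = C1 + C2*erf(sqrt(2)*x/4)


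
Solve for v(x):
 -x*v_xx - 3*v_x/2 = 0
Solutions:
 v(x) = C1 + C2/sqrt(x)


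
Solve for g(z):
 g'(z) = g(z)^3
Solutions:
 g(z) = -sqrt(2)*sqrt(-1/(C1 + z))/2
 g(z) = sqrt(2)*sqrt(-1/(C1 + z))/2


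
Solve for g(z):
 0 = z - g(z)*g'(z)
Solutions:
 g(z) = -sqrt(C1 + z^2)
 g(z) = sqrt(C1 + z^2)


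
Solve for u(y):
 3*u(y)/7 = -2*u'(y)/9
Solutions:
 u(y) = C1*exp(-27*y/14)


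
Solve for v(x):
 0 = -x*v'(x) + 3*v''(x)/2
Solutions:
 v(x) = C1 + C2*erfi(sqrt(3)*x/3)


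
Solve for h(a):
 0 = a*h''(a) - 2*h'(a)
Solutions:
 h(a) = C1 + C2*a^3


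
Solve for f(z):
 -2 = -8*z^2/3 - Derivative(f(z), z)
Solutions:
 f(z) = C1 - 8*z^3/9 + 2*z


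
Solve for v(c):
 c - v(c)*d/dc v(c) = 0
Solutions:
 v(c) = -sqrt(C1 + c^2)
 v(c) = sqrt(C1 + c^2)


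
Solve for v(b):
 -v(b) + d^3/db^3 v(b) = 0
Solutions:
 v(b) = C3*exp(b) + (C1*sin(sqrt(3)*b/2) + C2*cos(sqrt(3)*b/2))*exp(-b/2)


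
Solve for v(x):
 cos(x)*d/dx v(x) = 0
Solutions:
 v(x) = C1


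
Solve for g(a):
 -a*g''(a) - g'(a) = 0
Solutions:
 g(a) = C1 + C2*log(a)


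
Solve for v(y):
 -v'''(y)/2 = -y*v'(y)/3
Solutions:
 v(y) = C1 + Integral(C2*airyai(2^(1/3)*3^(2/3)*y/3) + C3*airybi(2^(1/3)*3^(2/3)*y/3), y)


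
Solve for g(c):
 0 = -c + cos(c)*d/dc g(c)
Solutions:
 g(c) = C1 + Integral(c/cos(c), c)


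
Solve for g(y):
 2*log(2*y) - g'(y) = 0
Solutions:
 g(y) = C1 + 2*y*log(y) - 2*y + y*log(4)


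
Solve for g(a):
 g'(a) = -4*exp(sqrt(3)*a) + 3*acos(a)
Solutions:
 g(a) = C1 + 3*a*acos(a) - 3*sqrt(1 - a^2) - 4*sqrt(3)*exp(sqrt(3)*a)/3


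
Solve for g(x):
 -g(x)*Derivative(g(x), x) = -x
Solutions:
 g(x) = -sqrt(C1 + x^2)
 g(x) = sqrt(C1 + x^2)


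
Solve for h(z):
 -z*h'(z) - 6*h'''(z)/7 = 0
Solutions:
 h(z) = C1 + Integral(C2*airyai(-6^(2/3)*7^(1/3)*z/6) + C3*airybi(-6^(2/3)*7^(1/3)*z/6), z)


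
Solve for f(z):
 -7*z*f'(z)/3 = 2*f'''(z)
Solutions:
 f(z) = C1 + Integral(C2*airyai(-6^(2/3)*7^(1/3)*z/6) + C3*airybi(-6^(2/3)*7^(1/3)*z/6), z)


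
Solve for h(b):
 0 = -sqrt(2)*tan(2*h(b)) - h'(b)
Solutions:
 h(b) = -asin(C1*exp(-2*sqrt(2)*b))/2 + pi/2
 h(b) = asin(C1*exp(-2*sqrt(2)*b))/2


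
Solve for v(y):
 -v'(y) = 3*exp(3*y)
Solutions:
 v(y) = C1 - exp(3*y)


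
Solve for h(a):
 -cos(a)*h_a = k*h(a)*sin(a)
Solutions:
 h(a) = C1*exp(k*log(cos(a)))


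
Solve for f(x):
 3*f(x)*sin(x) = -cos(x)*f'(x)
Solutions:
 f(x) = C1*cos(x)^3


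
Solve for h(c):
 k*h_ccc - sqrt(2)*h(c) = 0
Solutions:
 h(c) = C1*exp(2^(1/6)*c*(1/k)^(1/3)) + C2*exp(2^(1/6)*c*(-1 + sqrt(3)*I)*(1/k)^(1/3)/2) + C3*exp(-2^(1/6)*c*(1 + sqrt(3)*I)*(1/k)^(1/3)/2)


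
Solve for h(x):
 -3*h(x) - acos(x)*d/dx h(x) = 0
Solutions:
 h(x) = C1*exp(-3*Integral(1/acos(x), x))


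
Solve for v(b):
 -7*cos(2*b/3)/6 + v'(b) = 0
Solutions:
 v(b) = C1 + 7*sin(2*b/3)/4


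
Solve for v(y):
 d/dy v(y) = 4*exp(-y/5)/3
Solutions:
 v(y) = C1 - 20*exp(-y/5)/3


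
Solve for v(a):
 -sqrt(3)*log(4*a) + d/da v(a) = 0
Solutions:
 v(a) = C1 + sqrt(3)*a*log(a) - sqrt(3)*a + 2*sqrt(3)*a*log(2)


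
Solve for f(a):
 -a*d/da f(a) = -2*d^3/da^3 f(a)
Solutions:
 f(a) = C1 + Integral(C2*airyai(2^(2/3)*a/2) + C3*airybi(2^(2/3)*a/2), a)


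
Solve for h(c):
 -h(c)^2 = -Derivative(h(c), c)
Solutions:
 h(c) = -1/(C1 + c)


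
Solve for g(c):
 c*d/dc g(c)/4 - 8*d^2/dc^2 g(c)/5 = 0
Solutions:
 g(c) = C1 + C2*erfi(sqrt(5)*c/8)


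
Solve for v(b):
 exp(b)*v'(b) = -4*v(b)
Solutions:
 v(b) = C1*exp(4*exp(-b))


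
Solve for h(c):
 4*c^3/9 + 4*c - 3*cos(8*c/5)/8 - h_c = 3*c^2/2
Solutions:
 h(c) = C1 + c^4/9 - c^3/2 + 2*c^2 - 15*sin(8*c/5)/64


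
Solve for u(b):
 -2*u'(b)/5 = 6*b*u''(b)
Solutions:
 u(b) = C1 + C2*b^(14/15)


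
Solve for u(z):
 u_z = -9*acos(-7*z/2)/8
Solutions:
 u(z) = C1 - 9*z*acos(-7*z/2)/8 - 9*sqrt(4 - 49*z^2)/56


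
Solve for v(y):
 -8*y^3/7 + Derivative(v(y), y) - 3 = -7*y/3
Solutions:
 v(y) = C1 + 2*y^4/7 - 7*y^2/6 + 3*y


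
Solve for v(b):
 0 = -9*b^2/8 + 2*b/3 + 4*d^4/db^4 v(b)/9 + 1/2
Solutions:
 v(b) = C1 + C2*b + C3*b^2 + C4*b^3 + 9*b^6/1280 - b^5/80 - 3*b^4/64


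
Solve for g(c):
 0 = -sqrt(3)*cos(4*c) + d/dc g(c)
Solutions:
 g(c) = C1 + sqrt(3)*sin(4*c)/4


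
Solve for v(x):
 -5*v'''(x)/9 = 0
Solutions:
 v(x) = C1 + C2*x + C3*x^2


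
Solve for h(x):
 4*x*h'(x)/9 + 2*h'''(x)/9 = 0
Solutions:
 h(x) = C1 + Integral(C2*airyai(-2^(1/3)*x) + C3*airybi(-2^(1/3)*x), x)


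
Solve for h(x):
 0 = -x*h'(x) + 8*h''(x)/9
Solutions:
 h(x) = C1 + C2*erfi(3*x/4)


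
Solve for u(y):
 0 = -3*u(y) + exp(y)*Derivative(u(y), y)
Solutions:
 u(y) = C1*exp(-3*exp(-y))


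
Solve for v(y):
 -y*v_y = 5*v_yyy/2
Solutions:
 v(y) = C1 + Integral(C2*airyai(-2^(1/3)*5^(2/3)*y/5) + C3*airybi(-2^(1/3)*5^(2/3)*y/5), y)


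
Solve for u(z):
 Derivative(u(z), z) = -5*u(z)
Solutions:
 u(z) = C1*exp(-5*z)


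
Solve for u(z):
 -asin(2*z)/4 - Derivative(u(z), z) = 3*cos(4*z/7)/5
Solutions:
 u(z) = C1 - z*asin(2*z)/4 - sqrt(1 - 4*z^2)/8 - 21*sin(4*z/7)/20


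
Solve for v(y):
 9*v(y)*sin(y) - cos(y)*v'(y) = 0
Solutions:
 v(y) = C1/cos(y)^9


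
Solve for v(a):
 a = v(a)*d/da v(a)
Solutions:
 v(a) = -sqrt(C1 + a^2)
 v(a) = sqrt(C1 + a^2)


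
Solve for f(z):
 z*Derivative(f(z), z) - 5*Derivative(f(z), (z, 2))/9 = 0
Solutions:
 f(z) = C1 + C2*erfi(3*sqrt(10)*z/10)


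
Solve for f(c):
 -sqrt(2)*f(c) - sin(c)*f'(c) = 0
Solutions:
 f(c) = C1*(cos(c) + 1)^(sqrt(2)/2)/(cos(c) - 1)^(sqrt(2)/2)


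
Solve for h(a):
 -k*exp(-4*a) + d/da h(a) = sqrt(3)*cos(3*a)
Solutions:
 h(a) = C1 - k*exp(-4*a)/4 + sqrt(3)*sin(3*a)/3


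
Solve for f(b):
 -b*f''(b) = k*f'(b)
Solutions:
 f(b) = C1 + b^(1 - re(k))*(C2*sin(log(b)*Abs(im(k))) + C3*cos(log(b)*im(k)))


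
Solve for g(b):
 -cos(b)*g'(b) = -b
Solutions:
 g(b) = C1 + Integral(b/cos(b), b)


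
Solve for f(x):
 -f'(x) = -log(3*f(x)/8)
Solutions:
 Integral(1/(-log(_y) - log(3) + 3*log(2)), (_y, f(x))) = C1 - x


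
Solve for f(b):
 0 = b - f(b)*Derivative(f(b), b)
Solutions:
 f(b) = -sqrt(C1 + b^2)
 f(b) = sqrt(C1 + b^2)


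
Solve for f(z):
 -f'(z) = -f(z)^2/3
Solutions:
 f(z) = -3/(C1 + z)


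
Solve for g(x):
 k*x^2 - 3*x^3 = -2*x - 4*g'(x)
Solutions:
 g(x) = C1 - k*x^3/12 + 3*x^4/16 - x^2/4


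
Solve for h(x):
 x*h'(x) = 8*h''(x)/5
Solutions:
 h(x) = C1 + C2*erfi(sqrt(5)*x/4)


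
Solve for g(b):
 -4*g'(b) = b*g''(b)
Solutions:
 g(b) = C1 + C2/b^3


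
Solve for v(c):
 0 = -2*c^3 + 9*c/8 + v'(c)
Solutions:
 v(c) = C1 + c^4/2 - 9*c^2/16


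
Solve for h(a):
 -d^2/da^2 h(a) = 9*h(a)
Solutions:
 h(a) = C1*sin(3*a) + C2*cos(3*a)


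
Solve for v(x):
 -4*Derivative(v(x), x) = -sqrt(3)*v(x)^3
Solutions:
 v(x) = -sqrt(2)*sqrt(-1/(C1 + sqrt(3)*x))
 v(x) = sqrt(2)*sqrt(-1/(C1 + sqrt(3)*x))


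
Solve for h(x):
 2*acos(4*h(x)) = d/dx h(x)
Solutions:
 Integral(1/acos(4*_y), (_y, h(x))) = C1 + 2*x


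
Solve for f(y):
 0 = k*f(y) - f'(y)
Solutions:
 f(y) = C1*exp(k*y)


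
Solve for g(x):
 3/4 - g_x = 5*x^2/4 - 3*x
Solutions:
 g(x) = C1 - 5*x^3/12 + 3*x^2/2 + 3*x/4


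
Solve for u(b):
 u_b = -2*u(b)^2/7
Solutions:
 u(b) = 7/(C1 + 2*b)


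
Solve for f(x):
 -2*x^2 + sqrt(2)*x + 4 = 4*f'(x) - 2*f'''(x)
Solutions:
 f(x) = C1 + C2*exp(-sqrt(2)*x) + C3*exp(sqrt(2)*x) - x^3/6 + sqrt(2)*x^2/8 + x/2


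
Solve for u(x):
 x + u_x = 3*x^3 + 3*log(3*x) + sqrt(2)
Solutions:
 u(x) = C1 + 3*x^4/4 - x^2/2 + 3*x*log(x) - 3*x + sqrt(2)*x + x*log(27)


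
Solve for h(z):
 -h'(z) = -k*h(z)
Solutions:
 h(z) = C1*exp(k*z)


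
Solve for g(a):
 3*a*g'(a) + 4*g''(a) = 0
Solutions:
 g(a) = C1 + C2*erf(sqrt(6)*a/4)


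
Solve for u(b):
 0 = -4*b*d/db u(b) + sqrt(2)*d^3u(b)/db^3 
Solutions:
 u(b) = C1 + Integral(C2*airyai(sqrt(2)*b) + C3*airybi(sqrt(2)*b), b)


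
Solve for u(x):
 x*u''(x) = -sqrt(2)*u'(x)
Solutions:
 u(x) = C1 + C2*x^(1 - sqrt(2))


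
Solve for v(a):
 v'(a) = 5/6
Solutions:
 v(a) = C1 + 5*a/6


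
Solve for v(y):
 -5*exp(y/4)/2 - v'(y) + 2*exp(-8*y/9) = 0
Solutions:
 v(y) = C1 - 10*exp(y/4) - 9*exp(-8*y/9)/4


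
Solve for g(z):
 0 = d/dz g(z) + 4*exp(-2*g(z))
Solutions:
 g(z) = log(-sqrt(C1 - 8*z))
 g(z) = log(C1 - 8*z)/2


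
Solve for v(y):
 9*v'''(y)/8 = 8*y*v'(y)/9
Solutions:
 v(y) = C1 + Integral(C2*airyai(4*3^(2/3)*y/9) + C3*airybi(4*3^(2/3)*y/9), y)


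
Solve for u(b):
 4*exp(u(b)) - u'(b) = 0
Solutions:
 u(b) = log(-1/(C1 + 4*b))


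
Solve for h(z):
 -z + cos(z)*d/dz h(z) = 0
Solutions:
 h(z) = C1 + Integral(z/cos(z), z)


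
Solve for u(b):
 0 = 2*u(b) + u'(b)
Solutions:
 u(b) = C1*exp(-2*b)


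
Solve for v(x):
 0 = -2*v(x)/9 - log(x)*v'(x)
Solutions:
 v(x) = C1*exp(-2*li(x)/9)


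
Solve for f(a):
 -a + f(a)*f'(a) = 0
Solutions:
 f(a) = -sqrt(C1 + a^2)
 f(a) = sqrt(C1 + a^2)


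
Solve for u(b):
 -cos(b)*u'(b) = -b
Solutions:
 u(b) = C1 + Integral(b/cos(b), b)


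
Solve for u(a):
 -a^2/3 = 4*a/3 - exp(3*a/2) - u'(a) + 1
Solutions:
 u(a) = C1 + a^3/9 + 2*a^2/3 + a - 2*exp(3*a/2)/3


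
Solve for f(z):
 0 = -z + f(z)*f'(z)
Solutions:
 f(z) = -sqrt(C1 + z^2)
 f(z) = sqrt(C1 + z^2)


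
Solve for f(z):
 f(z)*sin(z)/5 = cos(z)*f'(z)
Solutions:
 f(z) = C1/cos(z)^(1/5)


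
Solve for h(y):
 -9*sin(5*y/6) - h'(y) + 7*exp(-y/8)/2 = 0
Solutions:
 h(y) = C1 + 54*cos(5*y/6)/5 - 28*exp(-y/8)


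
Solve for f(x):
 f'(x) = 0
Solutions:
 f(x) = C1


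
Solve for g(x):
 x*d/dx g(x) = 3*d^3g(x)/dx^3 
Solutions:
 g(x) = C1 + Integral(C2*airyai(3^(2/3)*x/3) + C3*airybi(3^(2/3)*x/3), x)


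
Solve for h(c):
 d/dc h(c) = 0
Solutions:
 h(c) = C1


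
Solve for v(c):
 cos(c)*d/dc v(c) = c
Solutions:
 v(c) = C1 + Integral(c/cos(c), c)


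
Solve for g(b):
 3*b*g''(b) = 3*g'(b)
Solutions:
 g(b) = C1 + C2*b^2


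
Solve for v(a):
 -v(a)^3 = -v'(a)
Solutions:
 v(a) = -sqrt(2)*sqrt(-1/(C1 + a))/2
 v(a) = sqrt(2)*sqrt(-1/(C1 + a))/2


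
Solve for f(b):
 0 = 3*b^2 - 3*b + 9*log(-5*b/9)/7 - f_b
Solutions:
 f(b) = C1 + b^3 - 3*b^2/2 + 9*b*log(-b)/7 + 9*b*(-2*log(3) - 1 + log(5))/7


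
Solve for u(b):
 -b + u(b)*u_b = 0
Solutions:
 u(b) = -sqrt(C1 + b^2)
 u(b) = sqrt(C1 + b^2)


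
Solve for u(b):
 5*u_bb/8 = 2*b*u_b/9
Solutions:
 u(b) = C1 + C2*erfi(2*sqrt(10)*b/15)


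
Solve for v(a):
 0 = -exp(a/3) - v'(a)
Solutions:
 v(a) = C1 - 3*exp(a/3)


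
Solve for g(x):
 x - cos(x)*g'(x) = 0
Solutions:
 g(x) = C1 + Integral(x/cos(x), x)


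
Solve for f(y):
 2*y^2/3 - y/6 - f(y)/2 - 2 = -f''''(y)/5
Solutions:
 f(y) = C1*exp(-2^(3/4)*5^(1/4)*y/2) + C2*exp(2^(3/4)*5^(1/4)*y/2) + C3*sin(2^(3/4)*5^(1/4)*y/2) + C4*cos(2^(3/4)*5^(1/4)*y/2) + 4*y^2/3 - y/3 - 4


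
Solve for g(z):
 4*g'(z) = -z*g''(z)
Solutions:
 g(z) = C1 + C2/z^3


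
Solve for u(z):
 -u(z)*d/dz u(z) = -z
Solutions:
 u(z) = -sqrt(C1 + z^2)
 u(z) = sqrt(C1 + z^2)


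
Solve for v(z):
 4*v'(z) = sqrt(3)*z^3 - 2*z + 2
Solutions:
 v(z) = C1 + sqrt(3)*z^4/16 - z^2/4 + z/2


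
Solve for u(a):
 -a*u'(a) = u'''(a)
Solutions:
 u(a) = C1 + Integral(C2*airyai(-a) + C3*airybi(-a), a)


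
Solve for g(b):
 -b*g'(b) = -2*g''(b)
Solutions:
 g(b) = C1 + C2*erfi(b/2)


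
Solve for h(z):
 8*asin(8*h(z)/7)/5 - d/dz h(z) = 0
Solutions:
 Integral(1/asin(8*_y/7), (_y, h(z))) = C1 + 8*z/5


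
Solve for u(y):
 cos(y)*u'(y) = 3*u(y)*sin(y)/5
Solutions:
 u(y) = C1/cos(y)^(3/5)


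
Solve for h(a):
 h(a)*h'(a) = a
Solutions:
 h(a) = -sqrt(C1 + a^2)
 h(a) = sqrt(C1 + a^2)


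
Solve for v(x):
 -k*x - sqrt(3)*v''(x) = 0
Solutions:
 v(x) = C1 + C2*x - sqrt(3)*k*x^3/18


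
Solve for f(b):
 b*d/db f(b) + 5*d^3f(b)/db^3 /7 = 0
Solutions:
 f(b) = C1 + Integral(C2*airyai(-5^(2/3)*7^(1/3)*b/5) + C3*airybi(-5^(2/3)*7^(1/3)*b/5), b)


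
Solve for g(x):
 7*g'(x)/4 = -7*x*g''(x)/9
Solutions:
 g(x) = C1 + C2/x^(5/4)


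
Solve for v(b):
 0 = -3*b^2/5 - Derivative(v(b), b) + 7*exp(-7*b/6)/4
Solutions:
 v(b) = C1 - b^3/5 - 3*exp(-7*b/6)/2


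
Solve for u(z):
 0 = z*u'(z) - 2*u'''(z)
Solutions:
 u(z) = C1 + Integral(C2*airyai(2^(2/3)*z/2) + C3*airybi(2^(2/3)*z/2), z)


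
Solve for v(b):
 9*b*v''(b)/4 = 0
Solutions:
 v(b) = C1 + C2*b


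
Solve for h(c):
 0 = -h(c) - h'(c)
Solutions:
 h(c) = C1*exp(-c)


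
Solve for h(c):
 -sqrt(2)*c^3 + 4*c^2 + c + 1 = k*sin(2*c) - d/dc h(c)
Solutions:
 h(c) = C1 + sqrt(2)*c^4/4 - 4*c^3/3 - c^2/2 - c - k*cos(2*c)/2


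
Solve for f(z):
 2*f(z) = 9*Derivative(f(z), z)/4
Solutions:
 f(z) = C1*exp(8*z/9)


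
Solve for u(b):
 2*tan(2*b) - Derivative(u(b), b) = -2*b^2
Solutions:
 u(b) = C1 + 2*b^3/3 - log(cos(2*b))


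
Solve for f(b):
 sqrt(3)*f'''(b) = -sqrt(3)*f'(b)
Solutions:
 f(b) = C1 + C2*sin(b) + C3*cos(b)


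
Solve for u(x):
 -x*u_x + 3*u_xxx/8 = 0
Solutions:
 u(x) = C1 + Integral(C2*airyai(2*3^(2/3)*x/3) + C3*airybi(2*3^(2/3)*x/3), x)


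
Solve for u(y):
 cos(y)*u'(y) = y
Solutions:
 u(y) = C1 + Integral(y/cos(y), y)


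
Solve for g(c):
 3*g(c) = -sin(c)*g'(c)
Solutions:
 g(c) = C1*(cos(c) + 1)^(3/2)/(cos(c) - 1)^(3/2)


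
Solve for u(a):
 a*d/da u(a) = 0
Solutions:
 u(a) = C1


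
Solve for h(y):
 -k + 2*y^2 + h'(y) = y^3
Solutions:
 h(y) = C1 + k*y + y^4/4 - 2*y^3/3


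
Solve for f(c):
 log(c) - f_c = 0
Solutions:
 f(c) = C1 + c*log(c) - c


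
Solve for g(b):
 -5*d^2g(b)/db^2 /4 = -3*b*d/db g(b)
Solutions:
 g(b) = C1 + C2*erfi(sqrt(30)*b/5)


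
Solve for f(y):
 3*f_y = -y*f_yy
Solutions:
 f(y) = C1 + C2/y^2


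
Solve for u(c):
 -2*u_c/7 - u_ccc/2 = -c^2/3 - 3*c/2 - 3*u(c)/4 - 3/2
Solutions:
 u(c) = C1*exp(42^(1/3)*c*(-(1323 + sqrt(1771833))^(1/3) + 8*42^(1/3)/(1323 + sqrt(1771833))^(1/3))/84)*sin(14^(1/3)*3^(1/6)*c*(24*14^(1/3)/(1323 + sqrt(1771833))^(1/3) + 3^(2/3)*(1323 + sqrt(1771833))^(1/3))/84) + C2*exp(42^(1/3)*c*(-(1323 + sqrt(1771833))^(1/3) + 8*42^(1/3)/(1323 + sqrt(1771833))^(1/3))/84)*cos(14^(1/3)*3^(1/6)*c*(24*14^(1/3)/(1323 + sqrt(1771833))^(1/3) + 3^(2/3)*(1323 + sqrt(1771833))^(1/3))/84) + C3*exp(-42^(1/3)*c*(-(1323 + sqrt(1771833))^(1/3) + 8*42^(1/3)/(1323 + sqrt(1771833))^(1/3))/42) - 4*c^2/9 - 442*c/189 - 11474/3969


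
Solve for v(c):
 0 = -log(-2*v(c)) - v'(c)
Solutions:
 Integral(1/(log(-_y) + log(2)), (_y, v(c))) = C1 - c


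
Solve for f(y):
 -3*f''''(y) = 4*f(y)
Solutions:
 f(y) = (C1*sin(3^(3/4)*y/3) + C2*cos(3^(3/4)*y/3))*exp(-3^(3/4)*y/3) + (C3*sin(3^(3/4)*y/3) + C4*cos(3^(3/4)*y/3))*exp(3^(3/4)*y/3)


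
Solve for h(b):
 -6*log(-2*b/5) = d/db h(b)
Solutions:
 h(b) = C1 - 6*b*log(-b) + 6*b*(-log(2) + 1 + log(5))


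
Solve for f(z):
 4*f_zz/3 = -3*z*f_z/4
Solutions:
 f(z) = C1 + C2*erf(3*sqrt(2)*z/8)


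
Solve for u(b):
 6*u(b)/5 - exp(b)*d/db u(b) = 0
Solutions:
 u(b) = C1*exp(-6*exp(-b)/5)


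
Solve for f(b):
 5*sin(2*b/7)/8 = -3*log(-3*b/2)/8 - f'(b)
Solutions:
 f(b) = C1 - 3*b*log(-b)/8 - 3*b*log(3)/8 + 3*b*log(2)/8 + 3*b/8 + 35*cos(2*b/7)/16


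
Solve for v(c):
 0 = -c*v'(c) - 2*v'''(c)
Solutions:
 v(c) = C1 + Integral(C2*airyai(-2^(2/3)*c/2) + C3*airybi(-2^(2/3)*c/2), c)


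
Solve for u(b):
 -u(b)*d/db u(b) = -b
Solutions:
 u(b) = -sqrt(C1 + b^2)
 u(b) = sqrt(C1 + b^2)


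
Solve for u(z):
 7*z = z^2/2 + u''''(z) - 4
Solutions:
 u(z) = C1 + C2*z + C3*z^2 + C4*z^3 - z^6/720 + 7*z^5/120 + z^4/6


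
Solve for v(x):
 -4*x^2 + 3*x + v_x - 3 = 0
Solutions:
 v(x) = C1 + 4*x^3/3 - 3*x^2/2 + 3*x


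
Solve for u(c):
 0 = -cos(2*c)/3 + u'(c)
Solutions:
 u(c) = C1 + sin(2*c)/6


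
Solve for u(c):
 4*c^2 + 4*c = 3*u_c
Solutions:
 u(c) = C1 + 4*c^3/9 + 2*c^2/3


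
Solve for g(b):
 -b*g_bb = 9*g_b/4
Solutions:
 g(b) = C1 + C2/b^(5/4)


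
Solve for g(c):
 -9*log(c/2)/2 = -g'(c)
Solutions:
 g(c) = C1 + 9*c*log(c)/2 - 9*c/2 - 9*c*log(2)/2


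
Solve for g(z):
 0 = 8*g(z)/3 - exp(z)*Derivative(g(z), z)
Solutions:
 g(z) = C1*exp(-8*exp(-z)/3)


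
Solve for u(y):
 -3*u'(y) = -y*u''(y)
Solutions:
 u(y) = C1 + C2*y^4


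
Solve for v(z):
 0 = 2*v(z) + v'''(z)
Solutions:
 v(z) = C3*exp(-2^(1/3)*z) + (C1*sin(2^(1/3)*sqrt(3)*z/2) + C2*cos(2^(1/3)*sqrt(3)*z/2))*exp(2^(1/3)*z/2)


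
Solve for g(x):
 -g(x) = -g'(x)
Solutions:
 g(x) = C1*exp(x)


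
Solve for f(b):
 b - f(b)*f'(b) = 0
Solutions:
 f(b) = -sqrt(C1 + b^2)
 f(b) = sqrt(C1 + b^2)


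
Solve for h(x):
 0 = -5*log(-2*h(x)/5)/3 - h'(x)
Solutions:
 3*Integral(1/(log(-_y) - log(5) + log(2)), (_y, h(x)))/5 = C1 - x


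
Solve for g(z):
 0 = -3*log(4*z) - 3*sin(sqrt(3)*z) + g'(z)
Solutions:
 g(z) = C1 + 3*z*log(z) - 3*z + 6*z*log(2) - sqrt(3)*cos(sqrt(3)*z)


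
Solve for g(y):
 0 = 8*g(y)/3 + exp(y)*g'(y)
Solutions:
 g(y) = C1*exp(8*exp(-y)/3)


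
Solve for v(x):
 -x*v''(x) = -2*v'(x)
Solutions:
 v(x) = C1 + C2*x^3


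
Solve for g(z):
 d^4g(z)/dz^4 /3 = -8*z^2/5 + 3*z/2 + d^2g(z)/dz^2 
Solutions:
 g(z) = C1 + C2*z + C3*exp(-sqrt(3)*z) + C4*exp(sqrt(3)*z) + 2*z^4/15 - z^3/4 + 8*z^2/15


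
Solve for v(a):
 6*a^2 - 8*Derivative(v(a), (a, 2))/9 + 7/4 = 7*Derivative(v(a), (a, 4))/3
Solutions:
 v(a) = C1 + C2*a + C3*sin(2*sqrt(42)*a/21) + C4*cos(2*sqrt(42)*a/21) + 9*a^4/16 - 1071*a^2/64


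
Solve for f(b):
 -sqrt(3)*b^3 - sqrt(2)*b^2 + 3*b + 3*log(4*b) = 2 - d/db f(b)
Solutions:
 f(b) = C1 + sqrt(3)*b^4/4 + sqrt(2)*b^3/3 - 3*b^2/2 - 3*b*log(b) - b*log(64) + 5*b


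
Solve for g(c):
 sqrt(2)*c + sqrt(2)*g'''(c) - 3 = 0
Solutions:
 g(c) = C1 + C2*c + C3*c^2 - c^4/24 + sqrt(2)*c^3/4


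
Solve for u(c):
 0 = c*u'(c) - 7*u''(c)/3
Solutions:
 u(c) = C1 + C2*erfi(sqrt(42)*c/14)


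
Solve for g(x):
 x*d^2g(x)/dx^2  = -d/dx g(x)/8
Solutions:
 g(x) = C1 + C2*x^(7/8)


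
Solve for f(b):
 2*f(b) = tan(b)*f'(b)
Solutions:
 f(b) = C1*sin(b)^2


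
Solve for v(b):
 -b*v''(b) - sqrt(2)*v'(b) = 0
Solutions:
 v(b) = C1 + C2*b^(1 - sqrt(2))


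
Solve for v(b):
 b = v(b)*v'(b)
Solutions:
 v(b) = -sqrt(C1 + b^2)
 v(b) = sqrt(C1 + b^2)


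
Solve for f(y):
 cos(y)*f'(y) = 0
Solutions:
 f(y) = C1


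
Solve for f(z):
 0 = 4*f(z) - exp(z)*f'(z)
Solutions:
 f(z) = C1*exp(-4*exp(-z))


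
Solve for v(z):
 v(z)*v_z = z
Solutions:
 v(z) = -sqrt(C1 + z^2)
 v(z) = sqrt(C1 + z^2)


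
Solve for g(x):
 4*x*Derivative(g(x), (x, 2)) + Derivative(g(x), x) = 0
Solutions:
 g(x) = C1 + C2*x^(3/4)


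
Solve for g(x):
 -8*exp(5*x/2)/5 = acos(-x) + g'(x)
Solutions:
 g(x) = C1 - x*acos(-x) - sqrt(1 - x^2) - 16*exp(5*x/2)/25


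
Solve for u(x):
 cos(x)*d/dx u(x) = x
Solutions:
 u(x) = C1 + Integral(x/cos(x), x)


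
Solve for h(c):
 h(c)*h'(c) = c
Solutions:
 h(c) = -sqrt(C1 + c^2)
 h(c) = sqrt(C1 + c^2)


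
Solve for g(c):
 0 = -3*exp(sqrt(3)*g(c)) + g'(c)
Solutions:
 g(c) = sqrt(3)*(2*log(-1/(C1 + 3*c)) - log(3))/6


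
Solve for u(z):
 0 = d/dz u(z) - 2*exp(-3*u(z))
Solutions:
 u(z) = log(C1 + 6*z)/3
 u(z) = log((-3^(1/3) - 3^(5/6)*I)*(C1 + 2*z)^(1/3)/2)
 u(z) = log((-3^(1/3) + 3^(5/6)*I)*(C1 + 2*z)^(1/3)/2)


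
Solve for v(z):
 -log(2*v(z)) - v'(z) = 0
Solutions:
 Integral(1/(log(_y) + log(2)), (_y, v(z))) = C1 - z


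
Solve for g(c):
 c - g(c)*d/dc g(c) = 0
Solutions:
 g(c) = -sqrt(C1 + c^2)
 g(c) = sqrt(C1 + c^2)


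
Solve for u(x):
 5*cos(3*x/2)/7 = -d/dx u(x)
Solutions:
 u(x) = C1 - 10*sin(3*x/2)/21


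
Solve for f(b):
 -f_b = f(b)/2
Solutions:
 f(b) = C1*exp(-b/2)


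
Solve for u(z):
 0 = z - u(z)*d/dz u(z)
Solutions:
 u(z) = -sqrt(C1 + z^2)
 u(z) = sqrt(C1 + z^2)


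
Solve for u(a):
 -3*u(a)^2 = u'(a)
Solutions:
 u(a) = 1/(C1 + 3*a)


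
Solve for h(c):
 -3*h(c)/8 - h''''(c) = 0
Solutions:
 h(c) = (C1*sin(2^(3/4)*3^(1/4)*c/4) + C2*cos(2^(3/4)*3^(1/4)*c/4))*exp(-2^(3/4)*3^(1/4)*c/4) + (C3*sin(2^(3/4)*3^(1/4)*c/4) + C4*cos(2^(3/4)*3^(1/4)*c/4))*exp(2^(3/4)*3^(1/4)*c/4)


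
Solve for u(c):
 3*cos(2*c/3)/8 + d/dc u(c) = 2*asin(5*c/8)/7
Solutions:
 u(c) = C1 + 2*c*asin(5*c/8)/7 + 2*sqrt(64 - 25*c^2)/35 - 9*sin(2*c/3)/16


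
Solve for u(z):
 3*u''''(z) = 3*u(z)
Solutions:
 u(z) = C1*exp(-z) + C2*exp(z) + C3*sin(z) + C4*cos(z)


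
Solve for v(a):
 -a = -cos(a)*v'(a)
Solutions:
 v(a) = C1 + Integral(a/cos(a), a)


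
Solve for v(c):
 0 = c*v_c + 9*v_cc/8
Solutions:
 v(c) = C1 + C2*erf(2*c/3)


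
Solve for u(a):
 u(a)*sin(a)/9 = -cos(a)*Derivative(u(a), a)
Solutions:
 u(a) = C1*cos(a)^(1/9)


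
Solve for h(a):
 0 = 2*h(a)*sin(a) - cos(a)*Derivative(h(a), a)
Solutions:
 h(a) = C1/cos(a)^2


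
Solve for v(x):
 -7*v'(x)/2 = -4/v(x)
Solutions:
 v(x) = -sqrt(C1 + 112*x)/7
 v(x) = sqrt(C1 + 112*x)/7


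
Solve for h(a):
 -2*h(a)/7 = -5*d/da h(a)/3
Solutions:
 h(a) = C1*exp(6*a/35)


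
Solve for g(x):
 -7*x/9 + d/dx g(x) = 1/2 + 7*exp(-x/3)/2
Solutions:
 g(x) = C1 + 7*x^2/18 + x/2 - 21*exp(-x/3)/2


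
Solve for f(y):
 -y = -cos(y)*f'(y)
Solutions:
 f(y) = C1 + Integral(y/cos(y), y)


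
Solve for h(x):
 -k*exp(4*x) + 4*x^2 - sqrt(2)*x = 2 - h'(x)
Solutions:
 h(x) = C1 + k*exp(4*x)/4 - 4*x^3/3 + sqrt(2)*x^2/2 + 2*x


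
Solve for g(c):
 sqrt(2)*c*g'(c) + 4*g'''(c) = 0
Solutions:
 g(c) = C1 + Integral(C2*airyai(-sqrt(2)*c/2) + C3*airybi(-sqrt(2)*c/2), c)


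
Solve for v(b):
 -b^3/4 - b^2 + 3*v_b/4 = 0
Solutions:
 v(b) = C1 + b^4/12 + 4*b^3/9


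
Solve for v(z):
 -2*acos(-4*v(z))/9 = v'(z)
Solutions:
 Integral(1/acos(-4*_y), (_y, v(z))) = C1 - 2*z/9


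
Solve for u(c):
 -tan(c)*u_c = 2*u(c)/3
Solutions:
 u(c) = C1/sin(c)^(2/3)


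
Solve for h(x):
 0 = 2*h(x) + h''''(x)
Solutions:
 h(x) = (C1*sin(2^(3/4)*x/2) + C2*cos(2^(3/4)*x/2))*exp(-2^(3/4)*x/2) + (C3*sin(2^(3/4)*x/2) + C4*cos(2^(3/4)*x/2))*exp(2^(3/4)*x/2)


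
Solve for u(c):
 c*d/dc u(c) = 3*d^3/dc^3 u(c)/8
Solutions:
 u(c) = C1 + Integral(C2*airyai(2*3^(2/3)*c/3) + C3*airybi(2*3^(2/3)*c/3), c)


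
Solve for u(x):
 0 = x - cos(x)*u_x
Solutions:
 u(x) = C1 + Integral(x/cos(x), x)


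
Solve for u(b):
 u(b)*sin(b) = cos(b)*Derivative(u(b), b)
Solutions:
 u(b) = C1/cos(b)


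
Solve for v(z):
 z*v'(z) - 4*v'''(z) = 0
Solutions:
 v(z) = C1 + Integral(C2*airyai(2^(1/3)*z/2) + C3*airybi(2^(1/3)*z/2), z)


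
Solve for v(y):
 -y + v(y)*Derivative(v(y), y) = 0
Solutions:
 v(y) = -sqrt(C1 + y^2)
 v(y) = sqrt(C1 + y^2)


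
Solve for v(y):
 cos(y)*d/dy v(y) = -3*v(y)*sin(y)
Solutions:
 v(y) = C1*cos(y)^3


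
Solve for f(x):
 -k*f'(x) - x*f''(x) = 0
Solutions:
 f(x) = C1 + x^(1 - re(k))*(C2*sin(log(x)*Abs(im(k))) + C3*cos(log(x)*im(k)))


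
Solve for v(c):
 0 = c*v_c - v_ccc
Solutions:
 v(c) = C1 + Integral(C2*airyai(c) + C3*airybi(c), c)


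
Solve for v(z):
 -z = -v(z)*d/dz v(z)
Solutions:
 v(z) = -sqrt(C1 + z^2)
 v(z) = sqrt(C1 + z^2)


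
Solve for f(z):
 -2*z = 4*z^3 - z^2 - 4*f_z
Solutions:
 f(z) = C1 + z^4/4 - z^3/12 + z^2/4


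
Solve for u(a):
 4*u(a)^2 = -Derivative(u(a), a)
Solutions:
 u(a) = 1/(C1 + 4*a)


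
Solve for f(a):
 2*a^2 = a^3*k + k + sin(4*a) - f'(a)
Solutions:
 f(a) = C1 + a^4*k/4 - 2*a^3/3 + a*k - cos(4*a)/4


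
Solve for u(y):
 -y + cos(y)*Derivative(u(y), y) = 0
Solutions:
 u(y) = C1 + Integral(y/cos(y), y)


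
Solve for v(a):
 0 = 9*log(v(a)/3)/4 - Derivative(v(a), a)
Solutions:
 4*Integral(1/(-log(_y) + log(3)), (_y, v(a)))/9 = C1 - a


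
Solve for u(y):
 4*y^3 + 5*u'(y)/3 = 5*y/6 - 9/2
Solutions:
 u(y) = C1 - 3*y^4/5 + y^2/4 - 27*y/10


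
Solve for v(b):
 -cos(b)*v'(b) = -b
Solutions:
 v(b) = C1 + Integral(b/cos(b), b)


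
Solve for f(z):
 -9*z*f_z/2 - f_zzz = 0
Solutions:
 f(z) = C1 + Integral(C2*airyai(-6^(2/3)*z/2) + C3*airybi(-6^(2/3)*z/2), z)


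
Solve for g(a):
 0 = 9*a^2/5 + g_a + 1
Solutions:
 g(a) = C1 - 3*a^3/5 - a


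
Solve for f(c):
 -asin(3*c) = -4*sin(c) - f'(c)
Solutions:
 f(c) = C1 + c*asin(3*c) + sqrt(1 - 9*c^2)/3 + 4*cos(c)


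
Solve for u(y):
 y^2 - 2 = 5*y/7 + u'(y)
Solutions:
 u(y) = C1 + y^3/3 - 5*y^2/14 - 2*y


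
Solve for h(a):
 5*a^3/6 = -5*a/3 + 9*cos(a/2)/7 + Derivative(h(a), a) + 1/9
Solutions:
 h(a) = C1 + 5*a^4/24 + 5*a^2/6 - a/9 - 18*sin(a/2)/7


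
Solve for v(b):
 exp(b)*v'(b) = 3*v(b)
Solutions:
 v(b) = C1*exp(-3*exp(-b))


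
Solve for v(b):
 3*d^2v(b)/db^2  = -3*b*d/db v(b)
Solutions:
 v(b) = C1 + C2*erf(sqrt(2)*b/2)


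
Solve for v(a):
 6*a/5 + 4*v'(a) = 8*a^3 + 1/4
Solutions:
 v(a) = C1 + a^4/2 - 3*a^2/20 + a/16


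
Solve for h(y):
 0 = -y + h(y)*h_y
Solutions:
 h(y) = -sqrt(C1 + y^2)
 h(y) = sqrt(C1 + y^2)


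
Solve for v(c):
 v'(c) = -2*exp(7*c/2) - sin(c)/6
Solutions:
 v(c) = C1 - 4*exp(7*c/2)/7 + cos(c)/6


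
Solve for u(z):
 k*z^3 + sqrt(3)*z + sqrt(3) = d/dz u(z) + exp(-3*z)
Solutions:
 u(z) = C1 + k*z^4/4 + sqrt(3)*z^2/2 + sqrt(3)*z + exp(-3*z)/3


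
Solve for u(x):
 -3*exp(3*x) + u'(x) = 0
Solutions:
 u(x) = C1 + exp(3*x)


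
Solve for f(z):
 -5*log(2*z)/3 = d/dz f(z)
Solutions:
 f(z) = C1 - 5*z*log(z)/3 - 5*z*log(2)/3 + 5*z/3


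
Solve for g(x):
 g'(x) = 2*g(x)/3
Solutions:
 g(x) = C1*exp(2*x/3)


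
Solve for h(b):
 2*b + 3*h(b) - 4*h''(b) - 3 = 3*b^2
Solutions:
 h(b) = C1*exp(-sqrt(3)*b/2) + C2*exp(sqrt(3)*b/2) + b^2 - 2*b/3 + 11/3


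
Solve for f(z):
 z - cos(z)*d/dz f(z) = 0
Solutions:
 f(z) = C1 + Integral(z/cos(z), z)


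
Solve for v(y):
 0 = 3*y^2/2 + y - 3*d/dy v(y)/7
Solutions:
 v(y) = C1 + 7*y^3/6 + 7*y^2/6


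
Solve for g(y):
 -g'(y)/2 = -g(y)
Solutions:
 g(y) = C1*exp(2*y)


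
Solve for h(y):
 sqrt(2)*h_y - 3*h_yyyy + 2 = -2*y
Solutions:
 h(y) = C1 + C4*exp(2^(1/6)*3^(2/3)*y/3) - sqrt(2)*y^2/2 - sqrt(2)*y + (C2*sin(6^(1/6)*y/2) + C3*cos(6^(1/6)*y/2))*exp(-2^(1/6)*3^(2/3)*y/6)


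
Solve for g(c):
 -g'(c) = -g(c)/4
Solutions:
 g(c) = C1*exp(c/4)


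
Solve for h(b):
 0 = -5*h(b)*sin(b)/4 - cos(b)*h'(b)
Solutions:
 h(b) = C1*cos(b)^(5/4)


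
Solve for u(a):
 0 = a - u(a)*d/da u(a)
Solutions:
 u(a) = -sqrt(C1 + a^2)
 u(a) = sqrt(C1 + a^2)


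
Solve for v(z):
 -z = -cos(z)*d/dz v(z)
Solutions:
 v(z) = C1 + Integral(z/cos(z), z)


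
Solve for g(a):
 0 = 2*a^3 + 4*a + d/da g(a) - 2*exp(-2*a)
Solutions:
 g(a) = C1 - a^4/2 - 2*a^2 - exp(-2*a)


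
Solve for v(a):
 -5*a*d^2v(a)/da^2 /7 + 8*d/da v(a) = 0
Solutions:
 v(a) = C1 + C2*a^(61/5)


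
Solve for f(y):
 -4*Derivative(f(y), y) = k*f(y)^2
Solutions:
 f(y) = 4/(C1 + k*y)


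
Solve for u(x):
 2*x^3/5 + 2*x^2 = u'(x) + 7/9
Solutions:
 u(x) = C1 + x^4/10 + 2*x^3/3 - 7*x/9


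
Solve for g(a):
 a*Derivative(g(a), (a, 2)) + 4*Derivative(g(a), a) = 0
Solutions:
 g(a) = C1 + C2/a^3


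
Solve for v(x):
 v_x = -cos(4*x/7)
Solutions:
 v(x) = C1 - 7*sin(4*x/7)/4


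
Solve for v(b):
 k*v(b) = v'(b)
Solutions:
 v(b) = C1*exp(b*k)


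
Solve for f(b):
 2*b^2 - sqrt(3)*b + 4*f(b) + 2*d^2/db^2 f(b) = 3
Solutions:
 f(b) = C1*sin(sqrt(2)*b) + C2*cos(sqrt(2)*b) - b^2/2 + sqrt(3)*b/4 + 5/4


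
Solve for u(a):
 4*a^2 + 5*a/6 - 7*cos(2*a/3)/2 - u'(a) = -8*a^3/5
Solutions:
 u(a) = C1 + 2*a^4/5 + 4*a^3/3 + 5*a^2/12 - 21*sin(2*a/3)/4


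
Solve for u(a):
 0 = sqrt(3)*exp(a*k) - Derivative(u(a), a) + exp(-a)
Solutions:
 u(a) = C1 - exp(-a) + sqrt(3)*exp(a*k)/k


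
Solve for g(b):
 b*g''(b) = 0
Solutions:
 g(b) = C1 + C2*b


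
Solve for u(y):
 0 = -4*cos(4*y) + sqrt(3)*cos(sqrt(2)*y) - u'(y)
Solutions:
 u(y) = C1 - sin(4*y) + sqrt(6)*sin(sqrt(2)*y)/2


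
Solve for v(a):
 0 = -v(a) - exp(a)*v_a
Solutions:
 v(a) = C1*exp(exp(-a))


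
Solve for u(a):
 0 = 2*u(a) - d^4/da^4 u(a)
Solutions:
 u(a) = C1*exp(-2^(1/4)*a) + C2*exp(2^(1/4)*a) + C3*sin(2^(1/4)*a) + C4*cos(2^(1/4)*a)


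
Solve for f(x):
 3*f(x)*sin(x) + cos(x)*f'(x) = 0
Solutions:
 f(x) = C1*cos(x)^3


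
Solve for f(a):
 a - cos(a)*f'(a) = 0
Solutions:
 f(a) = C1 + Integral(a/cos(a), a)


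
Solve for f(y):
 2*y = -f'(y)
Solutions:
 f(y) = C1 - y^2


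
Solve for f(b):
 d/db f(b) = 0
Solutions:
 f(b) = C1


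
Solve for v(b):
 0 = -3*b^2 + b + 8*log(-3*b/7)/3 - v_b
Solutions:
 v(b) = C1 - b^3 + b^2/2 + 8*b*log(-b)/3 + 8*b*(-log(7) - 1 + log(3))/3


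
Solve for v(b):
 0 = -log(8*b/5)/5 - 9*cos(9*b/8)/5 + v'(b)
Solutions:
 v(b) = C1 + b*log(b)/5 - b*log(5)/5 - b/5 + 3*b*log(2)/5 + 8*sin(9*b/8)/5


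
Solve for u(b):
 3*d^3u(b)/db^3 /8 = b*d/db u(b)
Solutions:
 u(b) = C1 + Integral(C2*airyai(2*3^(2/3)*b/3) + C3*airybi(2*3^(2/3)*b/3), b)


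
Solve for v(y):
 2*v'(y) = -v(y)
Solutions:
 v(y) = C1*exp(-y/2)


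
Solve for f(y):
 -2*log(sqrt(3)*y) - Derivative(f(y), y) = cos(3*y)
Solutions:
 f(y) = C1 - 2*y*log(y) - y*log(3) + 2*y - sin(3*y)/3


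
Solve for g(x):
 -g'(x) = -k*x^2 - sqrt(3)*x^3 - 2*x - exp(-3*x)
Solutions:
 g(x) = C1 + k*x^3/3 + sqrt(3)*x^4/4 + x^2 - exp(-3*x)/3


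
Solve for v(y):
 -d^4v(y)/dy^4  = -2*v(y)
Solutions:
 v(y) = C1*exp(-2^(1/4)*y) + C2*exp(2^(1/4)*y) + C3*sin(2^(1/4)*y) + C4*cos(2^(1/4)*y)


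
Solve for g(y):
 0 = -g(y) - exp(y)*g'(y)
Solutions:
 g(y) = C1*exp(exp(-y))


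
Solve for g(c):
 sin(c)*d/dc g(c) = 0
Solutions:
 g(c) = C1


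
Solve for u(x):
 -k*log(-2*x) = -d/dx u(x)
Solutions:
 u(x) = C1 + k*x*log(-x) + k*x*(-1 + log(2))


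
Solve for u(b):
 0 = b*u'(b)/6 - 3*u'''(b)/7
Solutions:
 u(b) = C1 + Integral(C2*airyai(84^(1/3)*b/6) + C3*airybi(84^(1/3)*b/6), b)


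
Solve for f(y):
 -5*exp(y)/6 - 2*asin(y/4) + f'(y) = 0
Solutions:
 f(y) = C1 + 2*y*asin(y/4) + 2*sqrt(16 - y^2) + 5*exp(y)/6


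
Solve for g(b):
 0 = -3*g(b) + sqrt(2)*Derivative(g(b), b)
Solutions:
 g(b) = C1*exp(3*sqrt(2)*b/2)


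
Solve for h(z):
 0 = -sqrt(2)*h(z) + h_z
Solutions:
 h(z) = C1*exp(sqrt(2)*z)


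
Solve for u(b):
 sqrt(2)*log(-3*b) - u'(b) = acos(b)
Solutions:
 u(b) = C1 + sqrt(2)*b*(log(-b) - 1) - b*acos(b) + sqrt(2)*b*log(3) + sqrt(1 - b^2)


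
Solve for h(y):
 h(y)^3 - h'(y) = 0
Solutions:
 h(y) = -sqrt(2)*sqrt(-1/(C1 + y))/2
 h(y) = sqrt(2)*sqrt(-1/(C1 + y))/2


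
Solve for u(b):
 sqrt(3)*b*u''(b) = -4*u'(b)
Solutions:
 u(b) = C1 + C2*b^(1 - 4*sqrt(3)/3)


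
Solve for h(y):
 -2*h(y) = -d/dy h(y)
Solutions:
 h(y) = C1*exp(2*y)


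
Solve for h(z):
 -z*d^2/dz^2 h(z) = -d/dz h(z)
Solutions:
 h(z) = C1 + C2*z^2


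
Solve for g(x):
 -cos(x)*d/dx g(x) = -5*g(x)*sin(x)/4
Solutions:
 g(x) = C1/cos(x)^(5/4)


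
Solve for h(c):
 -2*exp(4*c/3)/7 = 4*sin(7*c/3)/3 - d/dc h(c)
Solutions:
 h(c) = C1 + 3*exp(4*c/3)/14 - 4*cos(7*c/3)/7


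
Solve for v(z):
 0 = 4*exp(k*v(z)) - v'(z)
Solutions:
 v(z) = Piecewise((log(-1/(C1*k + 4*k*z))/k, Ne(k, 0)), (nan, True))
 v(z) = Piecewise((C1 + 4*z, Eq(k, 0)), (nan, True))


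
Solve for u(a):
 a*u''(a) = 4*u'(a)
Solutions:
 u(a) = C1 + C2*a^5


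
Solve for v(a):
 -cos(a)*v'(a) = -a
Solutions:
 v(a) = C1 + Integral(a/cos(a), a)


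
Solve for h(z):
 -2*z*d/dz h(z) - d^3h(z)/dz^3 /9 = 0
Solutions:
 h(z) = C1 + Integral(C2*airyai(-18^(1/3)*z) + C3*airybi(-18^(1/3)*z), z)


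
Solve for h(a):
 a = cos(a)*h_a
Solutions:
 h(a) = C1 + Integral(a/cos(a), a)


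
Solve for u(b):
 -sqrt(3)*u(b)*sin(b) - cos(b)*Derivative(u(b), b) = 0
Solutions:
 u(b) = C1*cos(b)^(sqrt(3))


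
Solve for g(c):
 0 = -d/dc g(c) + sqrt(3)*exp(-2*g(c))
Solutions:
 g(c) = log(-sqrt(C1 + 2*sqrt(3)*c))
 g(c) = log(C1 + 2*sqrt(3)*c)/2


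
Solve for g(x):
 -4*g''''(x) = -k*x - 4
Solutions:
 g(x) = C1 + C2*x + C3*x^2 + C4*x^3 + k*x^5/480 + x^4/24


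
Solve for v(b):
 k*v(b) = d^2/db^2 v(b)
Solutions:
 v(b) = C1*exp(-b*sqrt(k)) + C2*exp(b*sqrt(k))


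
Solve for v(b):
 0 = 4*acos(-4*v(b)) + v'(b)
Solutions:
 Integral(1/acos(-4*_y), (_y, v(b))) = C1 - 4*b


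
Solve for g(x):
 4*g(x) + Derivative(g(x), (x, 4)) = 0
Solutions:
 g(x) = (C1*sin(x) + C2*cos(x))*exp(-x) + (C3*sin(x) + C4*cos(x))*exp(x)


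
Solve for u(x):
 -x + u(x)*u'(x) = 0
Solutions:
 u(x) = -sqrt(C1 + x^2)
 u(x) = sqrt(C1 + x^2)


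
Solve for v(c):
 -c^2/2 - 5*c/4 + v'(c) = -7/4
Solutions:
 v(c) = C1 + c^3/6 + 5*c^2/8 - 7*c/4


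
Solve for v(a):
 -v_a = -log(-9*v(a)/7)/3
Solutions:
 -3*Integral(1/(log(-_y) - log(7) + 2*log(3)), (_y, v(a))) = C1 - a


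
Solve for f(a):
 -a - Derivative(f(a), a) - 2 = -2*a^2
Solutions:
 f(a) = C1 + 2*a^3/3 - a^2/2 - 2*a


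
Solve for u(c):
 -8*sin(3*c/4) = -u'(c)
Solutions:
 u(c) = C1 - 32*cos(3*c/4)/3


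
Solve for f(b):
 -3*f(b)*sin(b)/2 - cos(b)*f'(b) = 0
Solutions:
 f(b) = C1*cos(b)^(3/2)


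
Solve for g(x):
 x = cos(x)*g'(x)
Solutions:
 g(x) = C1 + Integral(x/cos(x), x)


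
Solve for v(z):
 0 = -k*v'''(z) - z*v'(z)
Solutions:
 v(z) = C1 + Integral(C2*airyai(z*(-1/k)^(1/3)) + C3*airybi(z*(-1/k)^(1/3)), z)


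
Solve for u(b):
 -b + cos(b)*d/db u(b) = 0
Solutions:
 u(b) = C1 + Integral(b/cos(b), b)


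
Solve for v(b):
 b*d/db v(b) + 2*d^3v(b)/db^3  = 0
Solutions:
 v(b) = C1 + Integral(C2*airyai(-2^(2/3)*b/2) + C3*airybi(-2^(2/3)*b/2), b)


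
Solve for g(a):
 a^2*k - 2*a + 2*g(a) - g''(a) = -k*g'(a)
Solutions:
 g(a) = C1*exp(a*(k - sqrt(k^2 + 8))/2) + C2*exp(a*(k + sqrt(k^2 + 8))/2) - a^2*k/2 + a*k^2/2 + a - k^3/4 - k


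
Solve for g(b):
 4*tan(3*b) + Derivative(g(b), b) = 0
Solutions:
 g(b) = C1 + 4*log(cos(3*b))/3


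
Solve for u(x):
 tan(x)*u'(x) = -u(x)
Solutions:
 u(x) = C1/sin(x)


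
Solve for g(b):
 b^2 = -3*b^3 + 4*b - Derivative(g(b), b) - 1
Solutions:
 g(b) = C1 - 3*b^4/4 - b^3/3 + 2*b^2 - b


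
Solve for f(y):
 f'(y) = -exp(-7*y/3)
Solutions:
 f(y) = C1 + 3*exp(-7*y/3)/7


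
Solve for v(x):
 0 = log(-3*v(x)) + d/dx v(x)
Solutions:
 Integral(1/(log(-_y) + log(3)), (_y, v(x))) = C1 - x


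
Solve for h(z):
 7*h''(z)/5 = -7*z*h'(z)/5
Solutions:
 h(z) = C1 + C2*erf(sqrt(2)*z/2)


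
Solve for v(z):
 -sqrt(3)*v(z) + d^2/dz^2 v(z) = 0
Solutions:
 v(z) = C1*exp(-3^(1/4)*z) + C2*exp(3^(1/4)*z)


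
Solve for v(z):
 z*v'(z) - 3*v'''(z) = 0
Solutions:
 v(z) = C1 + Integral(C2*airyai(3^(2/3)*z/3) + C3*airybi(3^(2/3)*z/3), z)


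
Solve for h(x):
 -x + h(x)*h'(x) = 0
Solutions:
 h(x) = -sqrt(C1 + x^2)
 h(x) = sqrt(C1 + x^2)


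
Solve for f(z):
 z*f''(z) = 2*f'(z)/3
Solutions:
 f(z) = C1 + C2*z^(5/3)


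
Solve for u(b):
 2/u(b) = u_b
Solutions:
 u(b) = -sqrt(C1 + 4*b)
 u(b) = sqrt(C1 + 4*b)


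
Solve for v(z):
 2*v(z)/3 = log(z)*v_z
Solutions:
 v(z) = C1*exp(2*li(z)/3)


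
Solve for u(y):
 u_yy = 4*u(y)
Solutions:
 u(y) = C1*exp(-2*y) + C2*exp(2*y)


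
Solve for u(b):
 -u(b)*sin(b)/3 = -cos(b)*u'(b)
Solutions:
 u(b) = C1/cos(b)^(1/3)


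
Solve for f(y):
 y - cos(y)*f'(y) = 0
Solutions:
 f(y) = C1 + Integral(y/cos(y), y)


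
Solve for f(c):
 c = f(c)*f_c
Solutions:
 f(c) = -sqrt(C1 + c^2)
 f(c) = sqrt(C1 + c^2)


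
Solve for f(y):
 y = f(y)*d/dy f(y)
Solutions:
 f(y) = -sqrt(C1 + y^2)
 f(y) = sqrt(C1 + y^2)


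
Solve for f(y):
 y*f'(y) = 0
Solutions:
 f(y) = C1


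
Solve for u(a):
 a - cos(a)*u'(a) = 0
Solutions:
 u(a) = C1 + Integral(a/cos(a), a)


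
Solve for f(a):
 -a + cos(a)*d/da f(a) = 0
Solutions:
 f(a) = C1 + Integral(a/cos(a), a)


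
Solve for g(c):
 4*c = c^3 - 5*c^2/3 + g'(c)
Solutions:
 g(c) = C1 - c^4/4 + 5*c^3/9 + 2*c^2
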